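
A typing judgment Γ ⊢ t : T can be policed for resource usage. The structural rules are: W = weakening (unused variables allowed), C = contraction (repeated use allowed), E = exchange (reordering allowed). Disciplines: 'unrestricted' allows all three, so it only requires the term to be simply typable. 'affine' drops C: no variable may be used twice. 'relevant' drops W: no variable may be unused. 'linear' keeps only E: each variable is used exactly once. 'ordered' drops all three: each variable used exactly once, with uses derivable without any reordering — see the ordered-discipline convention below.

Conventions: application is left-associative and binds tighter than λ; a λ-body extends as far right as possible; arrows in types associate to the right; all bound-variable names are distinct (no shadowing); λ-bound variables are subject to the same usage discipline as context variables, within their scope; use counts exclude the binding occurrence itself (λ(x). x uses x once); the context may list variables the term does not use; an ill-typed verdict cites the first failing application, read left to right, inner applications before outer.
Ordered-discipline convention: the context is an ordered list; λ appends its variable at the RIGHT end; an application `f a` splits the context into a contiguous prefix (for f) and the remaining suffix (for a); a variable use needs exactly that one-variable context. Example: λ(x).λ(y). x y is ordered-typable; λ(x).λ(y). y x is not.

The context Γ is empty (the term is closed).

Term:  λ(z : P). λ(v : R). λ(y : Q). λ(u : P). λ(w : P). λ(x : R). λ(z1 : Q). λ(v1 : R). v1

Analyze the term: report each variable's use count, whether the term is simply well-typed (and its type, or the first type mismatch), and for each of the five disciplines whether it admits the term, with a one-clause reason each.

counts: z (bound)=0; v (bound)=0; y (bound)=0; u (bound)=0; w (bound)=0; x (bound)=0; z1 (bound)=0; v1 (bound)=1
order of uses: v1
typing: well-typed — term : P -> R -> Q -> P -> P -> R -> Q -> R -> R
ordered ✗ (needs weakening: z, v, y, u, w, x, z1 unused)
linear ✗ (needs weakening: z, v, y, u, w, x, z1 unused)
affine ✓ (no duplicate uses among z, v, y, u, w, x, z1, v1)
relevant ✗ (needs weakening: z, v, y, u, w, x, z1 unused)
unrestricted ✓ (type-checks (P -> R -> Q -> P -> P -> R -> Q -> R -> R) and nothing is barred)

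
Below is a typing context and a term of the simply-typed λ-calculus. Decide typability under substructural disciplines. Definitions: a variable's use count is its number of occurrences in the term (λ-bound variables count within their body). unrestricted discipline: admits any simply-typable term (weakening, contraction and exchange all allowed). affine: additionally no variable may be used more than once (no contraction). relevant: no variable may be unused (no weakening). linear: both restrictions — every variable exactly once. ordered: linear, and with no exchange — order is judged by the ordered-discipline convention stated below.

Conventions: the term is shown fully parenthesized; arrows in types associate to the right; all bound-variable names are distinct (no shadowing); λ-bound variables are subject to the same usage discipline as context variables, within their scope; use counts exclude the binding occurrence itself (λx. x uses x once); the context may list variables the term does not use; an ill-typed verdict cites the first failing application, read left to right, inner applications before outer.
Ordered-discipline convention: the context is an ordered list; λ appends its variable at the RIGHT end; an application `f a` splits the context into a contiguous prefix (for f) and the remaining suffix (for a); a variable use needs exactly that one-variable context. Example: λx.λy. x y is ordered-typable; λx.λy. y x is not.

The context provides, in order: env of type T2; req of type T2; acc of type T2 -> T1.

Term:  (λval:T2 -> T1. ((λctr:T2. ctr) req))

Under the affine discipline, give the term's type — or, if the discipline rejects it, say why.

term : (T2 -> T1) -> T2
variable uses: env=0; req=1; acc=0; val (bound)=0; ctr (bound)=1
uses in reading order: ctr, req
typing: well-typed at (T2 -> T1) -> T2
summary: ordered ✗, linear ✗, affine ✓, relevant ✗, unrestricted ✓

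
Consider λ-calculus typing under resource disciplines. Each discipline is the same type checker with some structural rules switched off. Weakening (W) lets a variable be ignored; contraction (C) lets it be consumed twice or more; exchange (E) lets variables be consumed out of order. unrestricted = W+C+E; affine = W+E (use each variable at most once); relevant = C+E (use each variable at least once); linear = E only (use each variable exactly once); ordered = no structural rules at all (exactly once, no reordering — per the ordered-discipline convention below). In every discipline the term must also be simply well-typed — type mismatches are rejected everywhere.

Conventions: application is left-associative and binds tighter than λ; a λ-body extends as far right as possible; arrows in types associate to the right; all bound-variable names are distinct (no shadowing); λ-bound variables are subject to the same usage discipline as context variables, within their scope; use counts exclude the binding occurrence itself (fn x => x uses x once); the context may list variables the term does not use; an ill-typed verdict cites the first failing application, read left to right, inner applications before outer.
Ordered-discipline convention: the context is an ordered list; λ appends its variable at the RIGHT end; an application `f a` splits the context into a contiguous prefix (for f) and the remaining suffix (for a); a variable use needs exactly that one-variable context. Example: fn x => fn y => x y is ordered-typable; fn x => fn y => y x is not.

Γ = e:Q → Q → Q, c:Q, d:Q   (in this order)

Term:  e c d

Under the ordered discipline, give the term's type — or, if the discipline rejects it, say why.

term : Q
use counts: e ×1; c ×1; d ×1
left-to-right use order: e, c, d
typing: well-typed — term : Q
across the five disciplines: ordered ✓, linear ✓, affine ✓, relevant ✓, unrestricted ✓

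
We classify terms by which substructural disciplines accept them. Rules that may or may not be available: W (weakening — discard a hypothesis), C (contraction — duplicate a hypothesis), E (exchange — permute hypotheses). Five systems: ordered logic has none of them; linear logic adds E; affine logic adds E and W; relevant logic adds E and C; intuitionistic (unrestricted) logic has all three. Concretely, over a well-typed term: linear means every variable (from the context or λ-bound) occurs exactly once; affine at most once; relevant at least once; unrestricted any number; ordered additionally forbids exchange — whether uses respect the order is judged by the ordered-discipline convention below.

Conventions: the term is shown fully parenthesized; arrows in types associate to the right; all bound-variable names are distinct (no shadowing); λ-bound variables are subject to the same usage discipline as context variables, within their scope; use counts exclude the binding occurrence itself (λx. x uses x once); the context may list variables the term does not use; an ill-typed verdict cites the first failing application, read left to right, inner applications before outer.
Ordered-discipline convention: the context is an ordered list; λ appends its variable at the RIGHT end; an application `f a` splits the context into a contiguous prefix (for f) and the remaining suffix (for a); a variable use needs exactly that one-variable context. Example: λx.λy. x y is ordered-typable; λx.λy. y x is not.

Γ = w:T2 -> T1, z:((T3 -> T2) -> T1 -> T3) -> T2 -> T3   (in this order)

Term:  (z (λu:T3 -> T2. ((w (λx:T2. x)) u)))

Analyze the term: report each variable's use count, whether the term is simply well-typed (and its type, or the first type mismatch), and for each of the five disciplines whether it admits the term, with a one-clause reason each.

use counts: w: 1; z: 1; u (λ-bound): 1; x (λ-bound): 1
order of uses: z, w, x, u
typing: ill-typed: a function awaiting T2 gets T2 -> T2
ordered: ✗ — the type mismatch rejects it
linear: ✗ — not simply typable
affine: ✗ — fails simple typing
relevant: ✗ — a type mismatch blocks all five
unrestricted: ✗ — the type mismatch rejects it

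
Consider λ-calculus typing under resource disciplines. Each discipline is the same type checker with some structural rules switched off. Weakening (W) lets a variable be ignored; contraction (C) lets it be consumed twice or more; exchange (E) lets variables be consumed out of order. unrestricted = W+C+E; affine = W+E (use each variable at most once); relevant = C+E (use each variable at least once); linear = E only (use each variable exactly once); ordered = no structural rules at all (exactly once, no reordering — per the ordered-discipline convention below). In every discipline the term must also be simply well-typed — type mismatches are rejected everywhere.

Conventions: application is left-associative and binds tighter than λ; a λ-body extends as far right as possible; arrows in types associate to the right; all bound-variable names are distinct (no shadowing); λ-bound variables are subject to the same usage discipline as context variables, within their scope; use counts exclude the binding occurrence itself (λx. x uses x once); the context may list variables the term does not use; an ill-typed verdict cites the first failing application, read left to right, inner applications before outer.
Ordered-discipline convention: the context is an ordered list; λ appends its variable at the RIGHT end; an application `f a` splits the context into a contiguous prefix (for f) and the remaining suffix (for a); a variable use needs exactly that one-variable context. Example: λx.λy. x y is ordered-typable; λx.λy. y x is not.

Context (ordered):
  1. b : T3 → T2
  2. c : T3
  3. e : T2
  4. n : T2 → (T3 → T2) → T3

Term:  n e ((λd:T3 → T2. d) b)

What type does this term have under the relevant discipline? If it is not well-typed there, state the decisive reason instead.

not well-typed under relevant — c left unused
variable uses: b=1; c=0; e=1; n=1; d (bound)=1
uses in reading order: n, e, d, b
typing: ✓ — T3
summary: ordered ✗ | linear ✗ | affine ✓ | relevant ✗ | unrestricted ✓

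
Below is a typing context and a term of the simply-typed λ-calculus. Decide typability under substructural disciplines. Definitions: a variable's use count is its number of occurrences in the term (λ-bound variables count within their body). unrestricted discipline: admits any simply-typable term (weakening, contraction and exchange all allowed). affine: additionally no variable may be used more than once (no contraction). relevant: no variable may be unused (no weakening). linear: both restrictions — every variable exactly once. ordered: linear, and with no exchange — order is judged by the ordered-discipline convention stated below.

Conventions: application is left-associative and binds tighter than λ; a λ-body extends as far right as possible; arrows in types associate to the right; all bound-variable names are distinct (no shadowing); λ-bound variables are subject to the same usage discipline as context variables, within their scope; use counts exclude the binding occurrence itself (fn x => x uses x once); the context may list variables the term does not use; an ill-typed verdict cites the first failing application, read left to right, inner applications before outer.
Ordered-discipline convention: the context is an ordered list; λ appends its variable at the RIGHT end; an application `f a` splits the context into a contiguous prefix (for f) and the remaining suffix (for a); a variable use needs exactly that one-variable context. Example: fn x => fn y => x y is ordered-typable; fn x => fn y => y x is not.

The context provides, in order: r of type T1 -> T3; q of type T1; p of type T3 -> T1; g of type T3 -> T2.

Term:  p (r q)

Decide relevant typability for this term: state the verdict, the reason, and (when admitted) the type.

no — g never used (weakening)
use counts: r: 1×, q: 1×, p: 1×, g: 0×
use order (left to right): p, r, q
typing: the term checks, with type T1
all disciplines: ordered ✗ · linear ✗ · affine ✓ · relevant ✗ · unrestricted ✓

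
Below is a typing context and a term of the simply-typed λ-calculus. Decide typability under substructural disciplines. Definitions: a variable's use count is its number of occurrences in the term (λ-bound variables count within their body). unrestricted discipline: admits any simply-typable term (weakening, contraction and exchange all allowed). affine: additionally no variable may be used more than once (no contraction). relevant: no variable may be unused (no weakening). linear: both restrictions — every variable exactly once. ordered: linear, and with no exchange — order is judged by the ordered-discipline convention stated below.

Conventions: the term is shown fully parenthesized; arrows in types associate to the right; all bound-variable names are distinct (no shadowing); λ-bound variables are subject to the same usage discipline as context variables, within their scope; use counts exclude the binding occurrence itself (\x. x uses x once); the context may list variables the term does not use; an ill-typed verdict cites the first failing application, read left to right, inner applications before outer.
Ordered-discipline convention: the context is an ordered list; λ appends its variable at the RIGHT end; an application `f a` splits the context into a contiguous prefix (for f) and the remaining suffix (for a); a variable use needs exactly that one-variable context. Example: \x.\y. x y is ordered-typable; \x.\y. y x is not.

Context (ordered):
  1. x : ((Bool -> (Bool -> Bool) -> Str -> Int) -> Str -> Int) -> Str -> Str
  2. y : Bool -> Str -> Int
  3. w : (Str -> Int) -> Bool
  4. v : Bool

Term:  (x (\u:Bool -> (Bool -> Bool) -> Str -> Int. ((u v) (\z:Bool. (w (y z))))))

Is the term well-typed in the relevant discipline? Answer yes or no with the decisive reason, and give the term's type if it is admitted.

yes — every one of x, y, w, v, u, z appears; term : Str -> Str
usage: x: 1×; y: 1×; w: 1×; v: 1×; u [bound]: 1×; z [bound]: 1×
left-to-right use order: x, u, v, w, y, z
typing: the term checks, with type Str -> Str
summary: ordered ✗ · linear ✓ · affine ✓ · relevant ✓ · unrestricted ✓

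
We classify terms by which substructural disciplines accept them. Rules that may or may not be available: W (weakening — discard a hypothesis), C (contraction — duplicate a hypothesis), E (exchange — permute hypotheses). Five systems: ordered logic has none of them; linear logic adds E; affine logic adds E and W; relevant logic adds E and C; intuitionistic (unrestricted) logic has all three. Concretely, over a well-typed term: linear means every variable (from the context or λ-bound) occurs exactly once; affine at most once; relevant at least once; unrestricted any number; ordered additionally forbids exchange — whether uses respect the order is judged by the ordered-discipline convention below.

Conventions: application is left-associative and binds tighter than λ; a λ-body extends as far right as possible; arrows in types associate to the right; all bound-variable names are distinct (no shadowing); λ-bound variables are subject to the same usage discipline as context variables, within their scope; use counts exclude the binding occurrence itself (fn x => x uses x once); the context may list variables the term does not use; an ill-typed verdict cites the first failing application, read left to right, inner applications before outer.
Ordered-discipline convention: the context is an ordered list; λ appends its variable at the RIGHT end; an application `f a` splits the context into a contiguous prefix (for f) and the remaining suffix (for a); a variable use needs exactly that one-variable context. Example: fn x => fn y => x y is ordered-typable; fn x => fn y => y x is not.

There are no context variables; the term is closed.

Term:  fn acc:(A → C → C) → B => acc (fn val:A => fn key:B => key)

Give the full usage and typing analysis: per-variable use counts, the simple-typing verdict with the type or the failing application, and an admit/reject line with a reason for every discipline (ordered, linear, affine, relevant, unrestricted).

usage: acc (bound)=1; val (bound)=0; key (bound)=1
use order (left to right): acc, key
typing: ill-typed: a function awaiting A → C → C gets A → B → B
ordered: ✗, a type mismatch blocks all five
linear: ✗, the type mismatch rejects it
affine: ✗, not simply typable
relevant: ✗, fails simple typing
unrestricted: ✗, a type mismatch blocks all five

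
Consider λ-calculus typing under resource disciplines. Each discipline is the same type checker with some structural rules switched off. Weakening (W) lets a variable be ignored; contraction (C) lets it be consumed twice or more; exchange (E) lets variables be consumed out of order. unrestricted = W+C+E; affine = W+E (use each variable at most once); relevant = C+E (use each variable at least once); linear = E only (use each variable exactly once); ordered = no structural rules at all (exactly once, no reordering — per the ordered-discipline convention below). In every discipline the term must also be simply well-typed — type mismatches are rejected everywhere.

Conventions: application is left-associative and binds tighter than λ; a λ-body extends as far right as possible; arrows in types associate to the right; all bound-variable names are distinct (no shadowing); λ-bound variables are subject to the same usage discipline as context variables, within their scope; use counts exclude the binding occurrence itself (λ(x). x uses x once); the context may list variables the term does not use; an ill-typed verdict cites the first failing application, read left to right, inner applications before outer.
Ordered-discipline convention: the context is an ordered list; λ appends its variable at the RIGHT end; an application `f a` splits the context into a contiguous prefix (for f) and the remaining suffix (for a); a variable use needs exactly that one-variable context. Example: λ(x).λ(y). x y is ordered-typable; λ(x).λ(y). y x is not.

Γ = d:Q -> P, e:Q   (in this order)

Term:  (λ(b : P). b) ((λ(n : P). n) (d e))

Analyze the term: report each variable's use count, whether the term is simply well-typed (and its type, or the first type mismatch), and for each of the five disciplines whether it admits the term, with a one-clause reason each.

use counts: d=1; e=1; b (λ-bound)=1; n (λ-bound)=1
order of uses: b, n, d, e
typing: well-typed at P
ordered ✓ (d, e, b, n: once each, no exchange needed)
linear ✓ (single use per variable (d, e, b, n))
affine ✓ (none of d, e, b, n used more than once)
relevant ✓ (at least one use each (d, e, b, n))
unrestricted ✓ (typability at P is all that's needed)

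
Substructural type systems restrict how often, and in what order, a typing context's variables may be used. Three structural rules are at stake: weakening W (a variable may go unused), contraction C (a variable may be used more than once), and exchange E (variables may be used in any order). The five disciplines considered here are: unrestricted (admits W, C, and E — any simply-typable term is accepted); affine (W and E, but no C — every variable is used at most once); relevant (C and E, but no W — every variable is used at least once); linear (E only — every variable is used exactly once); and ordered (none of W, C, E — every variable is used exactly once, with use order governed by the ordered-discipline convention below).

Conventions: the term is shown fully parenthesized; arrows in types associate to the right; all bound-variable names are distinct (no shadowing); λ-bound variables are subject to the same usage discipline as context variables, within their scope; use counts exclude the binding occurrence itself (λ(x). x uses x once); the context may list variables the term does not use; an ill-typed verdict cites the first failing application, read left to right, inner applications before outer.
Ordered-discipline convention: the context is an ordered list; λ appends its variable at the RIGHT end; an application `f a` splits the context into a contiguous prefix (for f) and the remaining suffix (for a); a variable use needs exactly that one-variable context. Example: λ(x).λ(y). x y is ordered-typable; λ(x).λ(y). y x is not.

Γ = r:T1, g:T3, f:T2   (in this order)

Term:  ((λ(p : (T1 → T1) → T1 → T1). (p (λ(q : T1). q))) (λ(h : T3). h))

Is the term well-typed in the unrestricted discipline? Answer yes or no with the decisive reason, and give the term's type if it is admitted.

no — a type mismatch blocks all five
use counts: r: 0; g: 0; f: 0; p (λ-bound): 1; q (λ-bound): 1; h (λ-bound): 1
left-to-right use order: p, q, h
typing: ill-typed: an application expects (T1 → T1) → T1 → T1 but receives T3 → T3
summary: ordered ✗ · linear ✗ · affine ✗ · relevant ✗ · unrestricted ✗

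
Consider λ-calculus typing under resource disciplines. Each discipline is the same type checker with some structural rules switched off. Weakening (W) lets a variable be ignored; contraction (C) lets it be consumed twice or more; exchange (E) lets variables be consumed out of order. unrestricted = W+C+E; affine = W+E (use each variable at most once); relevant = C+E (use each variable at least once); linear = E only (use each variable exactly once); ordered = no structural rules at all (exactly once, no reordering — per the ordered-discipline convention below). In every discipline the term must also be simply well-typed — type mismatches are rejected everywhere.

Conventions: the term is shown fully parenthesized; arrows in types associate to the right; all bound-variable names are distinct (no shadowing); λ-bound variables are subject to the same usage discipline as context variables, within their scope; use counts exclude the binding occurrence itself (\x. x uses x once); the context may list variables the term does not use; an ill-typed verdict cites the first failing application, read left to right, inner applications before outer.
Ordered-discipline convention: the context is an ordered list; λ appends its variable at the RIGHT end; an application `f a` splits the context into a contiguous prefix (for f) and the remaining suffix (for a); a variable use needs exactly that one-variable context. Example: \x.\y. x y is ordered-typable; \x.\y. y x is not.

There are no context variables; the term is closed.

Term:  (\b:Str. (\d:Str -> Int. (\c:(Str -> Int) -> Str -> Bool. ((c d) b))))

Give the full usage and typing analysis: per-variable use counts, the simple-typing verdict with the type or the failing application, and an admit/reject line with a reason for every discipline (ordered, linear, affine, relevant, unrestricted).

use counts: b (bound): 1×; d (bound): 1×; c (bound): 1×
uses in reading order: c, d, b
typing: the term checks, with type Str -> (Str -> Int) -> ((Str -> Int) -> Str -> Bool) -> Bool
ordered: ✗, needs exchange: uses follow c, d, b
linear: ✓, single use per variable (b, d, c)
affine: ✓, no duplicate uses among b, d, c
relevant: ✓, every one of b, d, c appears
unrestricted: ✓, simply typable at Str -> (Str -> Int) -> ((Str -> Int) -> Str -> Bool) -> Bool; W, C, E all held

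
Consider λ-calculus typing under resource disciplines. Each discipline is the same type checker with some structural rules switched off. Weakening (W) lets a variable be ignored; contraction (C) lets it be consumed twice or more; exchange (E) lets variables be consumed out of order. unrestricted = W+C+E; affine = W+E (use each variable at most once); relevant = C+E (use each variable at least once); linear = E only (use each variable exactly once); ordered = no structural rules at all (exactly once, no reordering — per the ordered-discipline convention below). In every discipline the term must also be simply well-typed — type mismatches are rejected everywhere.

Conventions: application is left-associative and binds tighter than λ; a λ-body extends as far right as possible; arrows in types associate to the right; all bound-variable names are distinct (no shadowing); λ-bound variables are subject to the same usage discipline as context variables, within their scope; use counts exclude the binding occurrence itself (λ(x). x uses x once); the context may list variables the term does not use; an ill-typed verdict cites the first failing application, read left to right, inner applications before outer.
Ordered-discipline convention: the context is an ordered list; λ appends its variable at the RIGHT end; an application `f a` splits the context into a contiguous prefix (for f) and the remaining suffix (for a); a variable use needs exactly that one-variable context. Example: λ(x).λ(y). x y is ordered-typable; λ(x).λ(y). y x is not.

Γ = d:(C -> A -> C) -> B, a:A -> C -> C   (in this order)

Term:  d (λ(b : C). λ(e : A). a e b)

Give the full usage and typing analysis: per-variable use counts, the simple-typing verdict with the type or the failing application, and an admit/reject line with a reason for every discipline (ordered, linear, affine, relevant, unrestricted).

counts: d ×1, a ×1, b [bound] ×1, e [bound] ×1
left-to-right use order: d, a, e, b
typing: ✓ — B
ordered: ✗ — needs exchange: uses follow d, a, e, b
linear: ✓ — d, a, b, e: one use apiece
affine: ✓ — at most one use each (d, a, b, e)
relevant: ✓ — at least one use each (d, a, b, e)
unrestricted: ✓ — typability at B is all that's needed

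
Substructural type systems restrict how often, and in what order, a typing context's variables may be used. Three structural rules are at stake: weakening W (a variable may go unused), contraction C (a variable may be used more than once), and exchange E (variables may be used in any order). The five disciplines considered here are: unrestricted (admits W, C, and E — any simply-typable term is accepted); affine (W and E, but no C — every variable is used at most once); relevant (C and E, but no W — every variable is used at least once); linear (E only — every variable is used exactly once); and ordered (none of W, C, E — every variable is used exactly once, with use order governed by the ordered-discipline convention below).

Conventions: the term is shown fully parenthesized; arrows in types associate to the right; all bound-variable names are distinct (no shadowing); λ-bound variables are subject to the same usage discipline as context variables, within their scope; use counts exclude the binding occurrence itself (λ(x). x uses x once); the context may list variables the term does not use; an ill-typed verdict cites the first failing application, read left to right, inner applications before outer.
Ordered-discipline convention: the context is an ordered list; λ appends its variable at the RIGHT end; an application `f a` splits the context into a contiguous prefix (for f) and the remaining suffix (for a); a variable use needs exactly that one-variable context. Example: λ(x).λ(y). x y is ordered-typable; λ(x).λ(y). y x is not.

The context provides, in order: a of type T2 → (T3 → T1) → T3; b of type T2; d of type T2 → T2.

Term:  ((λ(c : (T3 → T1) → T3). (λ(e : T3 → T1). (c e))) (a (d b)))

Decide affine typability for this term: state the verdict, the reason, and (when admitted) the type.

yes — at most one use each (a, b, d, c, e); term : (T3 → T1) → T3
counts: a ×1, b ×1, d ×1, c (bound) ×1, e (bound) ×1
left-to-right use order: c, e, a, d, b
typing: well-typed at (T3 → T1) → T3
per-discipline verdicts: ordered ✗, linear ✓, affine ✓, relevant ✓, unrestricted ✓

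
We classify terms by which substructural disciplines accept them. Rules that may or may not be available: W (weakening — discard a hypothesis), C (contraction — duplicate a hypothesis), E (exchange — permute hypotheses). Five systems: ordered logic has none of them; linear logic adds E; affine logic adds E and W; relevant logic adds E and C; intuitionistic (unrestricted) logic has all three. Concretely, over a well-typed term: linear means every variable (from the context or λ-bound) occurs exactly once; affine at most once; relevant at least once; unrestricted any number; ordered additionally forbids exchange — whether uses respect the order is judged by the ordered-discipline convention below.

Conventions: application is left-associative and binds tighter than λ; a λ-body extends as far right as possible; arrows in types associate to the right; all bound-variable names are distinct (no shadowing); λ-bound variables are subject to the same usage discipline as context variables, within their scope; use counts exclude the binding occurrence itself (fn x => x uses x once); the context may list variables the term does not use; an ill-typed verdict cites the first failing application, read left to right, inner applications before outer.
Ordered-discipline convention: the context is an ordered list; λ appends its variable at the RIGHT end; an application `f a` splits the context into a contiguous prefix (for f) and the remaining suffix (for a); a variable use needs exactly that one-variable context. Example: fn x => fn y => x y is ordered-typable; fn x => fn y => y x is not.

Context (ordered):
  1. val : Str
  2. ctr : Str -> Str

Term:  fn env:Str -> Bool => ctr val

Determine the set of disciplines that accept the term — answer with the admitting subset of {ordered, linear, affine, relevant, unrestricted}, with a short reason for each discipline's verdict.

admitted in: affine, unrestricted
counts: val: 1, ctr: 1, env (λ-bound): 0
order of uses: ctr, val
typing: ✓ — (Str -> Bool) -> Str
ordered: ✗ — env left unused
linear: ✗ — env left unused
affine: ✓ — val, ctr, env: no repeats, contraction unneeded
relevant: ✗ — env left unused
unrestricted: ✓ — simply typable at (Str -> Bool) -> Str; W, C, E all held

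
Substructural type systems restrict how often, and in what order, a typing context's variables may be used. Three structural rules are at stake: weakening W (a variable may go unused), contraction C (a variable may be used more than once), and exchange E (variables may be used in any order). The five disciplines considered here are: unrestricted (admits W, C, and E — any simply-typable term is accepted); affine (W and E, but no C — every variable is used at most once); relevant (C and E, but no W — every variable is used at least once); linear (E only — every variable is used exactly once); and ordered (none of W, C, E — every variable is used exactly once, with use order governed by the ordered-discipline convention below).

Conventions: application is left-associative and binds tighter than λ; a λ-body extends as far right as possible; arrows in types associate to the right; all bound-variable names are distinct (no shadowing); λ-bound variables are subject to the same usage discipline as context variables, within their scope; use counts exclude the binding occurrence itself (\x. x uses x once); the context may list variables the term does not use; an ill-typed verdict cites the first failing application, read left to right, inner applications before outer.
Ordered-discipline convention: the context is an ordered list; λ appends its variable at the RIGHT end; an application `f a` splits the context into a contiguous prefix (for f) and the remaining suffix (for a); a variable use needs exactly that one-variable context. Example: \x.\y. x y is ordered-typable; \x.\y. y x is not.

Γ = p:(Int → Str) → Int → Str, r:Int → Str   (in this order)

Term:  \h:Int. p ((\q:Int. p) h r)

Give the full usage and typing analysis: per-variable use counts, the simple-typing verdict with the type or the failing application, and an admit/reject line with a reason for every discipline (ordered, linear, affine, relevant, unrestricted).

use counts: p ×2, r ×1, h (bound) ×1, q (bound) ×0
uses in reading order: p, p, h, r
typing: well-typed at Int → Int → Str
ordered: ✗ — uses contraction: p ×2; q never used (weakening)
linear: ✗ — uses contraction: p ×2; q never used (weakening)
affine: ✗ — uses contraction: p ×2
relevant: ✗ — q never used (weakening)
unrestricted: ✓ — simply typable at Int → Int → Str; W, C, E all held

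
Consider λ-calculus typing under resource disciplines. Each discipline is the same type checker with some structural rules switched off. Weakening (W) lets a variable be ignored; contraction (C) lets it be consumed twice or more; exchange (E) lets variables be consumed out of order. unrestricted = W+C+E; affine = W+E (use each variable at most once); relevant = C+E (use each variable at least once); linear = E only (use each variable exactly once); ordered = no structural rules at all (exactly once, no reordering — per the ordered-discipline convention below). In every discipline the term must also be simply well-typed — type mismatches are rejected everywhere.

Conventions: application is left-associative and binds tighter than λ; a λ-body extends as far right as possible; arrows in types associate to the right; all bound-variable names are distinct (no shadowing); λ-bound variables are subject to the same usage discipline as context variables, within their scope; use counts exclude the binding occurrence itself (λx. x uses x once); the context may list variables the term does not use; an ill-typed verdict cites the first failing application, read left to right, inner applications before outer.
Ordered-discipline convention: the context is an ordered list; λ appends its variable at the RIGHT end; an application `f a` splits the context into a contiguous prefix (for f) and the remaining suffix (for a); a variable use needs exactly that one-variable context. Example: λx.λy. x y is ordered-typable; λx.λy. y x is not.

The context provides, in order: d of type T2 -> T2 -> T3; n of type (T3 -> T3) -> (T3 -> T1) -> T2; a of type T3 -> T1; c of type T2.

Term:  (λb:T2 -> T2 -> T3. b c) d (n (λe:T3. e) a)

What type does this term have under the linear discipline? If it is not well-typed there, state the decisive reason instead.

term : T3
use counts: d: 1; n: 1; a: 1; c: 1; b [bound]: 1; e [bound]: 1
order of uses: b, c, d, n, e, a
typing: well-typed — term : T3
all disciplines: ordered ✗ · linear ✓ · affine ✓ · relevant ✓ · unrestricted ✓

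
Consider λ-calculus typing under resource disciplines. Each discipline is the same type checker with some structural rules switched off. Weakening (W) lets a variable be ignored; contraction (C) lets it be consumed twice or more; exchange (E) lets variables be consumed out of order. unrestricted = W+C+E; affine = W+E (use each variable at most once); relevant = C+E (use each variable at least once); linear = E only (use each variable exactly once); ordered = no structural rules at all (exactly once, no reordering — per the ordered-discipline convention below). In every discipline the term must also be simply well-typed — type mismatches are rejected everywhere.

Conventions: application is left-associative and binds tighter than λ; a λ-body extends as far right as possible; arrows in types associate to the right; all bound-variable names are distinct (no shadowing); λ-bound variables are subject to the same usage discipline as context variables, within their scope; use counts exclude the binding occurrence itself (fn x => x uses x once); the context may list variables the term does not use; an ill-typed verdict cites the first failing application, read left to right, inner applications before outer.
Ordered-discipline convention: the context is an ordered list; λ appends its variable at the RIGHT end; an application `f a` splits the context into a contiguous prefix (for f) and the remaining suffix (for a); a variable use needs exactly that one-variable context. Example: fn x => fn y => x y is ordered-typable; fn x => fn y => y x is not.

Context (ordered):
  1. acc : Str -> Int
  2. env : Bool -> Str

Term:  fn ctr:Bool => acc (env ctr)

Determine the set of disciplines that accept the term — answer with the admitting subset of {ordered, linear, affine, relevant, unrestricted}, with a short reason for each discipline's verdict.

admitted by: ordered, linear, affine, relevant, unrestricted
counts: acc ×1, env ×1, ctr [bound] ×1
left-to-right use order: acc, env, ctr
typing: well-typed — term : Bool -> Int
ordered ✓ (one use each (acc, env, ctr); ordered split holds)
linear ✓ (each of acc, env, ctr used exactly once)
affine ✓ (no duplicate uses among acc, env, ctr)
relevant ✓ (acc, env, ctr: all used, weakening unneeded)
unrestricted ✓ (simply typable at Bool -> Int; W, C, E all held)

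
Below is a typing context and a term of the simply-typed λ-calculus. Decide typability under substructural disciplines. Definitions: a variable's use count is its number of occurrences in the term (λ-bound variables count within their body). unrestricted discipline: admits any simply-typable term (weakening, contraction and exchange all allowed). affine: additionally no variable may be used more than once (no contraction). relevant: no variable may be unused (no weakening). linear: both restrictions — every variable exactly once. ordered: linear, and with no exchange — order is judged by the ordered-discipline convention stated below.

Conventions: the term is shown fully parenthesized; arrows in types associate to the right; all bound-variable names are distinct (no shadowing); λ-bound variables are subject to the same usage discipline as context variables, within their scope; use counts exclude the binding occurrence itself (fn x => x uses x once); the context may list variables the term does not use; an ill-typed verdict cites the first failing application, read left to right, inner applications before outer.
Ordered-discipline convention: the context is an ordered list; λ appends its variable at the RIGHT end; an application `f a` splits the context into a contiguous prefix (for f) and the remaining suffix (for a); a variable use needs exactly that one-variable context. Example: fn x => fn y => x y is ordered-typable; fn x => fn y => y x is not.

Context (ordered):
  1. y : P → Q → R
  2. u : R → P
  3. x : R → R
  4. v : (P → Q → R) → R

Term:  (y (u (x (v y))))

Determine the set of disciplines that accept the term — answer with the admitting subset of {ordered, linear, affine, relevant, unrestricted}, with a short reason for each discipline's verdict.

admitted by: relevant, unrestricted
variable uses: y=2; u=1; x=1; v=1
left-to-right use order: y, u, x, v, y
typing: ✓ — Q → R
ordered: ✗, y ×2 used more than once (contraction)
linear: ✗, y ×2 used more than once (contraction)
affine: ✗, y ×2 used more than once (contraction)
relevant: ✓, every one of y, u, x, v appears
unrestricted: ✓, simply typable at Q → R; W, C, E all held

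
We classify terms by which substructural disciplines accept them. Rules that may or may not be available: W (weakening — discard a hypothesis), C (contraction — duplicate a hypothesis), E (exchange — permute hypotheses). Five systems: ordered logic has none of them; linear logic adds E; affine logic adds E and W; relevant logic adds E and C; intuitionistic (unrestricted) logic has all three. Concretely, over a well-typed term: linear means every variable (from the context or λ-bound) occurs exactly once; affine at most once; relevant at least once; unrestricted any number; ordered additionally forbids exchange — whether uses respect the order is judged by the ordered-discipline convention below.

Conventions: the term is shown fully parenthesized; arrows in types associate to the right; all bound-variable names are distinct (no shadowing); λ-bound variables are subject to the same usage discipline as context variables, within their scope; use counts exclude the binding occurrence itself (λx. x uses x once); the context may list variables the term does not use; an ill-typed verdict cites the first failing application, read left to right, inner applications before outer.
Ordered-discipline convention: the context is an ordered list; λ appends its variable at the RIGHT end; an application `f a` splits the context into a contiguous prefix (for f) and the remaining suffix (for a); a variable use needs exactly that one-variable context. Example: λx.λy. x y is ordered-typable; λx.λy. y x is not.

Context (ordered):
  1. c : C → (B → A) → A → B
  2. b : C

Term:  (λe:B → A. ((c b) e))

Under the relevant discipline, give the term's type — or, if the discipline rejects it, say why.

term : (B → A) → A → B
use counts: c=1, b=1, e (λ-bound)=1
order of uses: c, b, e
typing: well-typed at (B → A) → A → B
across the five disciplines: ordered ✓ · linear ✓ · affine ✓ · relevant ✓ · unrestricted ✓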